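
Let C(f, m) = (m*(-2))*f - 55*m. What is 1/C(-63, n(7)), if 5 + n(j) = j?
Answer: 1/142 ≈ 0.0070423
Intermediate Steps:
n(j) = -5 + j
C(f, m) = -55*m - 2*f*m (C(f, m) = (-2*m)*f - 55*m = -2*f*m - 55*m = -55*m - 2*f*m)
1/C(-63, n(7)) = 1/(-(-5 + 7)*(55 + 2*(-63))) = 1/(-1*2*(55 - 126)) = 1/(-1*2*(-71)) = 1/142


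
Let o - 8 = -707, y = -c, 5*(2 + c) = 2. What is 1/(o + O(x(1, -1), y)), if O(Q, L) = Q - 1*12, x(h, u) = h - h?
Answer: -1/711 ≈ -0.0014065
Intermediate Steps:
c = -8/5 (c = -2 + (1/5)*2 = -2 + 2/5 = -8/5 ≈ -1.6000)
x(h, u) = 0
y = 8/5 (y = -1*(-8/5) = 8/5 ≈ 1.6000)
O(Q, L) = -12 + Q (O(Q, L) = Q - 12 = -12 + Q)
o = -699 (o = 8 - 707 = -699)
1/(o + O(x(1, -1), y)) = 1/(-699 + (-12 + 0)) = 1/(-699 - 12) = 1/(-711) = -1/711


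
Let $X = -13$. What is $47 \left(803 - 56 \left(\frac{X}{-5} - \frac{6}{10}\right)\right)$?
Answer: $32477$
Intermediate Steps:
$47 \left(803 - 56 \left(\frac{X}{-5} - \frac{6}{10}\right)\right) = 47 \left(803 - 56 \left(- \frac{13}{-5} - \frac{6}{10}\right)\right) = 47 \left(803 - 56 \left(\left(-13\right) \left(- \frac{1}{5}\right) - \frac{3}{5}\right)\right) = 47 \left(803 - 56 \left(\frac{13}{5} - \frac{3}{5}\right)\right) = 47 \left(803 - 112\right) = 47 \cdot 691 = 32477$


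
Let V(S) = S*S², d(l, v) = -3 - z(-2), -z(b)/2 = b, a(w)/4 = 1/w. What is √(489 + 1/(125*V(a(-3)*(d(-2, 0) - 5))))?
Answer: √1251840005/1600 ≈ 22.113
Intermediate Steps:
a(w) = 4/w (a(w) = 4*(1/w) = 4/w)
z(b) = -2*b
d(l, v) = -7 (d(l, v) = -3 - (-2)*(-2) = -3 - 1*4 = -3 - 4 = -7)
V(S) = S³
√(489 + 1/(125*V(a(-3)*(d(-2, 0) - 5)))) = √(489 + 1/(125*((4/(-3))*(-7 - 5))³)) = √(489 + 1/(125*((4*(-⅓))*(-12))³)) = √(489 + 1/(125*(-4/3*(-12))³)) = √(489 + 1/(125*16³)) = √(489 + 1/(125*4096)) = √(489 + 1/512000) = √(250368001/512000) = √1251840005/1600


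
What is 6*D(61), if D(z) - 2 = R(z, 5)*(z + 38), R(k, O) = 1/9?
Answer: 78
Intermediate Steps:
R(k, O) = ⅑
D(z) = 56/9 + z/9 (D(z) = 2 + (z + 38)/9 = 2 + (38 + z)/9 = 2 + (38/9 + z/9) = 56/9 + z/9)
6*D(61) = 6*(56/9 + (⅑)*61) = 6*(56/9 + 61/9) = 6*13 = 78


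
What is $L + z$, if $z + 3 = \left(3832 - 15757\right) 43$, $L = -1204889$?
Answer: $-1717667$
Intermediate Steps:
$z = -512778$ ($z = -3 + \left(3832 - 15757\right) 43 = -3 - 512775 = -512778$)
$L + z = -1204889 - 512778 = -1717667$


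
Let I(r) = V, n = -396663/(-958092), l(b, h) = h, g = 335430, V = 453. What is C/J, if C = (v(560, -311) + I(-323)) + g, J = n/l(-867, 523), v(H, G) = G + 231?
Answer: 56088292599716/132221 ≈ 4.2420e+8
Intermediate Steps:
n = 132221/319364 (n = -396663*(-1/958092) = 132221/319364 ≈ 0.41401)
v(H, G) = 231 + G
I(r) = 453
J = 132221/167027372 (J = (132221/319364)/523 = (132221/319364)*(1/523) = 132221/167027372 ≈ 0.00079161)
C = 335803 (C = ((231 - 311) + 453) + 335430 = (-80 + 453) + 335430 = 373 + 335430 = 335803)
C/J = 335803/(132221/167027372) = 335803*(167027372/132221) = 56088292599716/132221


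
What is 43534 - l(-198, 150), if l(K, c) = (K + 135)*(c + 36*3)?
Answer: 59788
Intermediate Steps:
l(K, c) = (108 + c)*(135 + K) (l(K, c) = (135 + K)*(c + 108) = (135 + K)*(108 + c) = (108 + c)*(135 + K))
43534 - l(-198, 150) = 43534 - (14580 + 108*(-198) + 135*150 - 198*150) = 43534 - (14580 - 21384 + 20250 - 29700) = 43534 - 1*(-16254) = 43534 + 16254 = 59788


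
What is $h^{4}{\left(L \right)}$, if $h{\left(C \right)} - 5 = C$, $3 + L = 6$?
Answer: $4096$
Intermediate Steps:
$L = 3$ ($L = -3 + 6 = 3$)
$h{\left(C \right)} = 5 + C$
$h^{4}{\left(L \right)} = \left(5 + 3\right)^{4} = 8^{4} = 4096$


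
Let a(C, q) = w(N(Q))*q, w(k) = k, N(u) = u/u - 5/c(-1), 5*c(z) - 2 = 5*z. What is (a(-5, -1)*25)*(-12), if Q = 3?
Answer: 2800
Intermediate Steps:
c(z) = 2/5 + z (c(z) = 2/5 + (5*z)/5 = 2/5 + z)
N(u) = 28/3 (N(u) = u/u - 5/(2/5 - 1) = 1 - 5/(-3/5) = 1 - 5*(-5/3) = 1 + 25/3 = 28/3)
a(C, q) = 28*q/3
(a(-5, -1)*25)*(-12) = (((28/3)*(-1))*25)*(-12) = -28/3*25*(-12) = -700/3*(-12) = 2800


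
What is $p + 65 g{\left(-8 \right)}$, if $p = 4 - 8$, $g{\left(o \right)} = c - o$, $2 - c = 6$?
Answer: $256$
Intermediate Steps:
$c = -4$ ($c = 2 - 6 = -4$)
$g{\left(o \right)} = -4 - o$
$p = -4$ ($p = 4 - 8 = -4$)
$p + 65 g{\left(-8 \right)} = -4 + 65 \left(-4 - -8\right) = -4 + 65 \left(-4 + 8\right) = -4 + 65 \cdot 4 = -4 + 260 = 256$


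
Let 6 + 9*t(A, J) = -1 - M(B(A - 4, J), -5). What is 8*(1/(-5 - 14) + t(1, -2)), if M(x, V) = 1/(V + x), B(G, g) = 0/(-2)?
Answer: -5528/855 ≈ -6.4655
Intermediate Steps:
B(G, g) = 0 (B(G, g) = 0*(-1/2) = 0)
t(A, J) = -34/45 (t(A, J) = -2/3 + (-1 - 1/(-5 + 0))/9 = -2/3 + (-1 - 1/(-5))/9 = -2/3 + (-1 - 1*(-1/5))/9 = -2/3 + (-1 + 1/5)/9 = -2/3 + (1/9)*(-4/5) = -2/3 - 4/45 = -34/45)
8*(1/(-5 - 14) + t(1, -2)) = 8*(1/(-5 - 14) - 34/45) = 8*(1/(-19) - 34/45) = 8*(-1/19 - 34/45) = 8*(-691/855) = -5528/855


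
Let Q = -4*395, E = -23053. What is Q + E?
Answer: -24633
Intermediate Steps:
Q = -1580
Q + E = -1580 - 23053 = -24633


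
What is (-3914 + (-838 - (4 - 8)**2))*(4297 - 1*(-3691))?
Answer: -38086784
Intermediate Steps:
(-3914 + (-838 - (4 - 8)**2))*(4297 - 1*(-3691)) = (-3914 + (-838 - 1*(-4)**2))*(4297 + 3691) = (-3914 + (-838 - 1*16))*7988 = (-3914 + (-838 - 16))*7988 = (-3914 - 854)*7988 = -4768*7988 = -38086784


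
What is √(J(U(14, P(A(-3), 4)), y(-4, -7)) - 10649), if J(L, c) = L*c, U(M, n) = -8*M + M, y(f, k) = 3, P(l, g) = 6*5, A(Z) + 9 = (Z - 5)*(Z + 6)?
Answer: I*√10943 ≈ 104.61*I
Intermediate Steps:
A(Z) = -9 + (-5 + Z)*(6 + Z) (A(Z) = -9 + (Z - 5)*(Z + 6) = -9 + (-5 + Z)*(6 + Z))
P(l, g) = 30
U(M, n) = -7*M
√(J(U(14, P(A(-3), 4)), y(-4, -7)) - 10649) = √(-7*14*3 - 10649) = √(-98*3 - 10649) = √(-294 - 10649) = √(-10943) = I*√10943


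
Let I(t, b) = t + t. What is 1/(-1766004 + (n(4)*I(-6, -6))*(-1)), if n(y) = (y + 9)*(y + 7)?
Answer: -1/1764288 ≈ -5.6680e-7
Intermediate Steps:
n(y) = (7 + y)*(9 + y) (n(y) = (9 + y)*(7 + y) = (7 + y)*(9 + y))
I(t, b) = 2*t
1/(-1766004 + (n(4)*I(-6, -6))*(-1)) = 1/(-1766004 + ((63 + 4² + 16*4)*(2*(-6)))*(-1)) = 1/(-1766004 + ((63 + 16 + 64)*(-12))*(-1)) = 1/(-1766004 + (143*(-12))*(-1)) = 1/(-1766004 - 1716*(-1)) = 1/(-1766004 + 1716) = 1/(-1764288) = -1/1764288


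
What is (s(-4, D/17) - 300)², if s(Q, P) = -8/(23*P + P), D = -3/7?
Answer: 6661561/81 ≈ 82242.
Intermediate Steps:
D = -3/7 (D = -3*⅐ = -3/7 ≈ -0.42857)
s(Q, P) = -1/(3*P) (s(Q, P) = -8*1/(24*P) = -1/(3*P))
(s(-4, D/17) - 300)² = (-1/(3*((-3/7/17))) - 300)² = (-1/(3*((-3/7*1/17))) - 300)² = (-1/(3*(-3/119)) - 300)² = (-⅓*(-119/3) - 300)² = (119/9 - 300)² = (-2581/9)² = 6661561/81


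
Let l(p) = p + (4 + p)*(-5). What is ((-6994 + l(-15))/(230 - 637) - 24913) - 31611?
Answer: -22998314/407 ≈ -56507.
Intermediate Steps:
l(p) = -20 - 4*p (l(p) = p + (-20 - 5*p) = -20 - 4*p)
((-6994 + l(-15))/(230 - 637) - 24913) - 31611 = ((-6994 + (-20 - 4*(-15)))/(230 - 637) - 24913) - 31611 = ((-6994 + (-20 + 60))/(-407) - 24913) - 31611 = ((-6994 + 40)*(-1/407) - 24913) - 31611 = (-6954*(-1/407) - 24913) - 31611 = (6954/407 - 24913) - 31611 = -10132637/407 - 31611 = -22998314/407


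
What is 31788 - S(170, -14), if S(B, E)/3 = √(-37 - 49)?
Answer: 31788 - 3*I*√86 ≈ 31788.0 - 27.821*I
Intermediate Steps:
S(B, E) = 3*I*√86 (S(B, E) = 3*√(-37 - 49) = 3*√(-86) = 3*(I*√86) = 3*I*√86)
31788 - S(170, -14) = 31788 - 3*I*√86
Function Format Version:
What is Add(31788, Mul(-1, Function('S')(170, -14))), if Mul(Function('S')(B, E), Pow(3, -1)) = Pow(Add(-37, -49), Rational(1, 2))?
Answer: Add(31788, Mul(-3, I, Pow(86, Rational(1, 2)))) ≈ Add(31788., Mul(-27.821, I))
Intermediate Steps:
Function('S')(B, E) = Mul(3, I, Pow(86, Rational(1, 2))) (Function('S')(B, E) = Mul(3, Pow(Add(-37, -49), Rational(1, 2))) = Mul(3, Pow(-86, Rational(1, 2))) = Mul(3, Mul(I, Pow(86, Rational(1, 2)))) = Mul(3, I, Pow(86, Rational(1, 2))))
Add(31788, Mul(-1, Function('S')(170, -14))) = Add(31788, Mul(-1, Mul(3, I, Pow(86, Rational(1, 2))))) = Add(31788, Mul(-3, I, Pow(86, Rational(1, 2))))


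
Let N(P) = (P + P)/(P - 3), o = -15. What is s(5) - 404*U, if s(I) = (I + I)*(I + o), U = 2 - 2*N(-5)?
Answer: 102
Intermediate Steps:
N(P) = 2*P/(-3 + P) (N(P) = (2*P)/(-3 + P) = 2*P/(-3 + P))
U = -½ (U = 2 - 4*(-5)/(-3 - 5) = 2 - 4*(-5)/(-8) = 2 - 4*(-5)*(-1)/8 = 2 - 2*5/4 = 2 - 5/2 = -½ ≈ -0.50000)
s(I) = 2*I*(-15 + I) (s(I) = (I + I)*(I - 15) = (2*I)*(-15 + I) = 2*I*(-15 + I))
s(5) - 404*U = 2*5*(-15 + 5) - 404*(-½) = 2*5*(-10) + 202 = -100 + 202 = 102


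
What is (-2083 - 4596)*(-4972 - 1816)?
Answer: 45337052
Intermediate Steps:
(-2083 - 4596)*(-4972 - 1816) = -6679*(-6788) = 45337052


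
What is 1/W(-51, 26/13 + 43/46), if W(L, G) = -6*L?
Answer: 1/306 ≈ 0.0032680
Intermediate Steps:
1/W(-51, 26/13 + 43/46) = 1/(-6*(-51)) = 1/306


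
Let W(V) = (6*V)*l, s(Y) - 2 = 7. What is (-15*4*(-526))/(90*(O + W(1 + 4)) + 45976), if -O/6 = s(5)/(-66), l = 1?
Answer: 173580/268123 ≈ 0.64739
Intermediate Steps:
s(Y) = 9 (s(Y) = 2 + 7 = 9)
O = 9/11 (O = -54/(-66) = -54*(-1)/66 = -6*(-3/22) = 9/11 ≈ 0.81818)
W(V) = 6*V (W(V) = (6*V)*1 = 6*V)
(-15*4*(-526))/(90*(O + W(1 + 4)) + 45976) = (-15*4*(-526))/(90*(9/11 + 6*(1 + 4)) + 45976) = (-60*(-526))/(90*(9/11 + 6*5) + 45976) = 31560/(90*(9/11 + 30) + 45976) = 31560/(90*(339/11) + 45976) = 31560/(30510/11 + 45976) = 31560/(536246/11) = 31560*(11/536246) = 173580/268123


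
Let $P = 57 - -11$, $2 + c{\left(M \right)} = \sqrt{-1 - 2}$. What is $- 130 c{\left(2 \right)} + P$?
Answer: $328 - 130 i \sqrt{3} \approx 328.0 - 225.17 i$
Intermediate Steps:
$c{\left(M \right)} = -2 + i \sqrt{3}$ ($c{\left(M \right)} = -2 + \sqrt{-1 - 2} = -2 + \sqrt{-3} = -2 + i \sqrt{3}$)
$P = 68$ ($P = 57 + 11 = 68$)
$- 130 c{\left(2 \right)} + P = - 130 \left(-2 + i \sqrt{3}\right) + 68 = \left(260 - 130 i \sqrt{3}\right) + 68 = 328 - 130 i \sqrt{3}$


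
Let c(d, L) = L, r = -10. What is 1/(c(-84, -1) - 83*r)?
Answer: 1/829 ≈ 0.0012063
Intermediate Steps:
1/(c(-84, -1) - 83*r) = 1/(-1 - 83*(-10)) = 1/(-1 + 830) = 1/829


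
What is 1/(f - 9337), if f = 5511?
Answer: -1/3826 ≈ -0.00026137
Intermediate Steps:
1/(f - 9337) = 1/(5511 - 9337) = 1/(-3826) = -1/3826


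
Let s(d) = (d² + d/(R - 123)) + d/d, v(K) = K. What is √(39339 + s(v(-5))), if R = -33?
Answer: √239496855/78 ≈ 198.41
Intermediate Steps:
s(d) = 1 + d² - d/156 (s(d) = (d² + d/(-33 - 123)) + d/d = (d² + d/(-156)) + 1 = (d² - d/156) + 1 = 1 + d² - d/156)
√(39339 + s(v(-5))) = √(39339 + (1 + (-5)² - 1/156*(-5))) = √(39339 + (1 + 25 + 5/156)) = √(39339 + 4061/156) = √(6140945/156) = √239496855/78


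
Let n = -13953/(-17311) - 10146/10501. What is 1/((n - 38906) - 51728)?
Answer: -181782811/16475732409127 ≈ -1.1033e-5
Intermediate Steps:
n = -29116953/181782811 (n = -13953*(-1/17311) - 10146*1/10501 = 13953/17311 - 10146/10501 = -29116953/181782811 ≈ -0.16017)
1/((n - 38906) - 51728) = 1/((-29116953/181782811 - 38906) - 51728) = 1/(-7072471161719/181782811 - 51728) = 1/(-16475732409127/181782811) = -181782811/16475732409127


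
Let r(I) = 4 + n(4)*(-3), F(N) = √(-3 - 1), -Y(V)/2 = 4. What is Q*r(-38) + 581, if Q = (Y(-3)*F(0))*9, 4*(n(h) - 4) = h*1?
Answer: 581 + 1584*I ≈ 581.0 + 1584.0*I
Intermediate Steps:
Y(V) = -8 (Y(V) = -2*4 = -8)
n(h) = 4 + h/4 (n(h) = 4 + (h*1)/4 = 4 + h/4)
F(N) = 2*I (F(N) = √(-4) = 2*I)
Q = -144*I (Q = -16*I*9 = -144*I ≈ -144.0*I)
r(I) = -11 (r(I) = 4 + (4 + (¼)*4)*(-3) = 4 + (4 + 1)*(-3) = 4 + 5*(-3) = 4 - 15 = -11)
Q*r(-38) + 581 = -144*I*(-11) + 581 = 1584*I + 581 = 581 + 1584*I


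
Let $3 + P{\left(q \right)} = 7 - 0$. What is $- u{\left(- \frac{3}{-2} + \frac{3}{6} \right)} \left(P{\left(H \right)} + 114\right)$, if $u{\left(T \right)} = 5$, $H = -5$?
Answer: $-590$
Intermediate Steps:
$P{\left(q \right)} = 4$ ($P{\left(q \right)} = -3 + \left(7 - 0\right) = -3 + \left(7 + 0\right) = -3 + 7 = 4$)
$- u{\left(- \frac{3}{-2} + \frac{3}{6} \right)} \left(P{\left(H \right)} + 114\right) = \left(-1\right) 5 \left(4 + 114\right) = \left(-5\right) 118 = -590$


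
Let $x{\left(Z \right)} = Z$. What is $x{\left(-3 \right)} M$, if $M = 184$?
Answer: $-552$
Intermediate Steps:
$x{\left(-3 \right)} M = \left(-3\right) 184 = -552$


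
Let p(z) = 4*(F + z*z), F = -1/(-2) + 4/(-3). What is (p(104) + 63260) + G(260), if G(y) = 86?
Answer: 319820/3 ≈ 1.0661e+5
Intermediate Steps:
F = -⅚ (F = -1*(-½) + 4*(-⅓) = ½ - 4/3 = -⅚ ≈ -0.83333)
p(z) = -10/3 + 4*z² (p(z) = 4*(-⅚ + z*z) = 4*(-⅚ + z²) = -10/3 + 4*z²)
(p(104) + 63260) + G(260) = ((-10/3 + 4*104²) + 63260) + 86 = ((-10/3 + 4*10816) + 63260) + 86 = ((-10/3 + 43264) + 63260) + 86 = (129782/3 + 63260) + 86 = 319562/3 + 86 = 319820/3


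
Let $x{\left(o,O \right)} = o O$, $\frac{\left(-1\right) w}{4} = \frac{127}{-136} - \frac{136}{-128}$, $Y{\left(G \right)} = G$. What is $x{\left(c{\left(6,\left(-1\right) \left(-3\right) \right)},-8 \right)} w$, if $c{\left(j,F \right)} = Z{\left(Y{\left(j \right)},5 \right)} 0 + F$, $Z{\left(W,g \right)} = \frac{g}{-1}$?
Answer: $\frac{210}{17} \approx 12.353$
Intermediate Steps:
$Z{\left(W,g \right)} = - g$ ($Z{\left(W,g \right)} = g \left(-1\right) = - g$)
$w = - \frac{35}{68}$ ($w = - 4 \left(\frac{127}{-136} - \frac{136}{-128}\right) = - 4 \left(127 \left(- \frac{1}{136}\right) - - \frac{17}{16}\right) = - 4 \left(- \frac{127}{136} + \frac{17}{16}\right) = \left(-4\right) \frac{35}{272} = - \frac{35}{68} \approx -0.51471$)
$c{\left(j,F \right)} = F$ ($c{\left(j,F \right)} = \left(-1\right) 5 \cdot 0 + F = \left(-5\right) 0 + F = 0 + F = F$)
$x{\left(o,O \right)} = O o$
$x{\left(c{\left(6,\left(-1\right) \left(-3\right) \right)},-8 \right)} w = - 8 \left(\left(-1\right) \left(-3\right)\right) \left(- \frac{35}{68}\right) = \left(-8\right) 3 \left(- \frac{35}{68}\right) = \left(-24\right) \left(- \frac{35}{68}\right) = \frac{210}{17}$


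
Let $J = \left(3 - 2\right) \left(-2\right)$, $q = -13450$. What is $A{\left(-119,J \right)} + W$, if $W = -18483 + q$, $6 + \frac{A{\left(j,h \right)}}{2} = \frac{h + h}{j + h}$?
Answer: $- \frac{3865337}{121} \approx -31945.0$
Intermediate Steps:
$J = -2$ ($J = 1 \left(-2\right) = -2$)
$A{\left(j,h \right)} = -12 + \frac{4 h}{h + j}$ ($A{\left(j,h \right)} = -12 + 2 \frac{h + h}{j + h} = -12 + 2 \frac{2 h}{h + j} = -12 + \frac{4 h}{h + j}$)
$W = -31933$ ($W = -18483 - 13450 = -31933$)
$A{\left(-119,J \right)} + W = \frac{4 \left(\left(-3\right) \left(-119\right) - -4\right)}{-2 - 119} - 31933 = \frac{4 \left(357 + 4\right)}{-121} - 31933 = 4 \left(- \frac{1}{121}\right) 361 - 31933 = - \frac{1444}{121} - 31933 = - \frac{3865337}{121}$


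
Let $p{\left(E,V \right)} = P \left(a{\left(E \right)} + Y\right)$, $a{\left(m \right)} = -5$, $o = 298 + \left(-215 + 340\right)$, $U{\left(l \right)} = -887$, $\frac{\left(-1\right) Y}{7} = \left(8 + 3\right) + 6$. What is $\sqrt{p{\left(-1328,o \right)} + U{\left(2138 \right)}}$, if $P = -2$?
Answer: $3 i \sqrt{71} \approx 25.278 i$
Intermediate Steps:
$Y = -119$ ($Y = - 7 \left(\left(8 + 3\right) + 6\right) = - 7 \left(11 + 6\right) = \left(-7\right) 17 = -119$)
$o = 423$ ($o = 298 + 125 = 423$)
$p{\left(E,V \right)} = 248$ ($p{\left(E,V \right)} = - 2 \left(-5 - 119\right) = \left(-2\right) \left(-124\right) = 248$)
$\sqrt{p{\left(-1328,o \right)} + U{\left(2138 \right)}} = \sqrt{248 - 887} = \sqrt{-639} = 3 i \sqrt{71}$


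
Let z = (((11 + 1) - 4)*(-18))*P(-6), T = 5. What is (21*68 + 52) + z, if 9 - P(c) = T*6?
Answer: 4504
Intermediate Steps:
P(c) = -21 (P(c) = 9 - 5*6 = 9 - 1*30 = 9 - 30 = -21)
z = 3024 (z = (((11 + 1) - 4)*(-18))*(-21) = ((12 - 4)*(-18))*(-21) = (8*(-18))*(-21) = -144*(-21) = 3024)
(21*68 + 52) + z = (21*68 + 52) + 3024 = (1428 + 52) + 3024 = 1480 + 3024 = 4504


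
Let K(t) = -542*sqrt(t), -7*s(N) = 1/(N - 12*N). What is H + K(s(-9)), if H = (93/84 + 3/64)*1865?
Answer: 964205/448 - 542*I*sqrt(77)/231 ≈ 2152.2 - 20.589*I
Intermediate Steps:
s(N) = 1/(77*N) (s(N) = -1/(7*(N - 12*N)) = -(-1/(11*N))/7 = -(-1)/(77*N) = 1/(77*N))
H = 964205/448 (H = (93*(1/84) + 3*(1/64))*1865 = (31/28 + 3/64)*1865 = (517/448)*1865 = 964205/448 ≈ 2152.2)
H + K(s(-9)) = 964205/448 - 542*sqrt(77)*(I/3)/77 = 964205/448 - 542*I*sqrt(77)/231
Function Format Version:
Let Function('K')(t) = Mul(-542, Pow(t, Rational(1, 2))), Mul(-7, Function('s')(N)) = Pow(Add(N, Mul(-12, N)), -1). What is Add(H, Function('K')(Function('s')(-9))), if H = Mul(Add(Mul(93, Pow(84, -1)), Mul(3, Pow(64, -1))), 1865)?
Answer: Add(Rational(964205, 448), Mul(Rational(-542, 231), I, Pow(77, Rational(1, 2)))) ≈ Add(2152.2, Mul(-20.589, I))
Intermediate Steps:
Function('s')(N) = Mul(Rational(1, 77), Pow(N, -1)) (Function('s')(N) = Mul(Rational(-1, 7), Pow(Add(N, Mul(-12, N)), -1)) = Mul(Rational(-1, 7), Pow(Mul(-11, N), -1)) = Mul(Rational(-1, 7), Mul(Rational(-1, 11), Pow(N, -1))) = Mul(Rational(1, 77), Pow(N, -1)))
H = Rational(964205, 448) (H = Mul(Add(Mul(93, Rational(1, 84)), Mul(3, Rational(1, 64))), 1865) = Mul(Add(Rational(31, 28), Rational(3, 64)), 1865) = Mul(Rational(517, 448), 1865) = Rational(964205, 448) ≈ 2152.2)
Add(H, Function('K')(Function('s')(-9))) = Add(Rational(964205, 448), Mul(-542, Pow(Mul(Rational(1, 77), Pow(-9, -1)), Rational(1, 2)))) = Add(Rational(964205, 448), Mul(-542, Pow(Mul(Rational(1, 77), Rational(-1, 9)), Rational(1, 2)))) = Add(Rational(964205, 448), Mul(-542, Pow(Rational(-1, 693), Rational(1, 2)))) = Add(Rational(964205, 448), Mul(-542, Mul(Rational(1, 231), I, Pow(77, Rational(1, 2))))) = Add(Rational(964205, 448), Mul(Rational(-542, 231), I, Pow(77, Rational(1, 2))))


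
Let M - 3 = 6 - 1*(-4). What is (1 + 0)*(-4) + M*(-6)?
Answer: -82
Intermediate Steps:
M = 13 (M = 3 + (6 - 1*(-4)) = 3 + (6 + 4) = 3 + 10 = 13)
(1 + 0)*(-4) + M*(-6) = (1 + 0)*(-4) + 13*(-6) = 1*(-4) - 78 = -4 - 78 = -82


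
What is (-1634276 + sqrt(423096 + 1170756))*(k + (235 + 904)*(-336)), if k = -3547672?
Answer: 6423319167776 - 7860752*sqrt(398463) ≈ 6.4184e+12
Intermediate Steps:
(-1634276 + sqrt(423096 + 1170756))*(k + (235 + 904)*(-336)) = (-1634276 + sqrt(423096 + 1170756))*(-3547672 + (235 + 904)*(-336)) = (-1634276 + sqrt(1593852))*(-3547672 + 1139*(-336)) = (-1634276 + 2*sqrt(398463))*(-3547672 - 382704) = (-1634276 + 2*sqrt(398463))*(-3930376) = 6423319167776 - 7860752*sqrt(398463)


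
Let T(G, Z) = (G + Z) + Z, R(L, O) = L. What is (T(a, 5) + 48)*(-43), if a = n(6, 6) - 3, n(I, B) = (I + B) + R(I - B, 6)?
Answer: -2881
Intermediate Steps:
n(I, B) = 2*I (n(I, B) = (I + B) + (I - B) = (B + I) + (I - B) = 2*I)
a = 9 (a = 2*6 - 3 = 12 - 3 = 9)
T(G, Z) = G + 2*Z
(T(a, 5) + 48)*(-43) = ((9 + 2*5) + 48)*(-43) = ((9 + 10) + 48)*(-43) = (19 + 48)*(-43) = 67*(-43) = -2881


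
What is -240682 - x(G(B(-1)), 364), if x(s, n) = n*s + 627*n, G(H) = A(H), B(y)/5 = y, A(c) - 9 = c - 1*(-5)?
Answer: -472186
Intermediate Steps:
A(c) = 14 + c (A(c) = 9 + (c - 1*(-5)) = 9 + (c + 5) = 9 + (5 + c) = 14 + c)
B(y) = 5*y
G(H) = 14 + H
x(s, n) = 627*n + n*s
-240682 - x(G(B(-1)), 364) = -240682 - 364*(627 + (14 + 5*(-1))) = -240682 - 364*(627 + (14 - 5)) = -240682 - 364*(627 + 9) = -240682 - 364*636 = -240682 - 1*231504 = -240682 - 231504 = -472186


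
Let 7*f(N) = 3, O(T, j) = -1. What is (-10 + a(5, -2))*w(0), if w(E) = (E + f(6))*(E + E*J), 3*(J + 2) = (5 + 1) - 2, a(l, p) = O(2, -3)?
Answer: 0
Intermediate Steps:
f(N) = 3/7 (f(N) = (⅐)*3 = 3/7)
a(l, p) = -1
J = -⅔ (J = -2 + ((5 + 1) - 2)/3 = -2 + (6 - 2)/3 = -2 + (⅓)*4 = -2 + 4/3 = -⅔ ≈ -0.66667)
w(E) = E*(3/7 + E)/3 (w(E) = (E + 3/7)*(E + E*(-⅔)) = (3/7 + E)*(E - 2*E/3) = (3/7 + E)*(E/3) = E*(3/7 + E)/3)
(-10 + a(5, -2))*w(0) = (-10 - 1)*((1/21)*0*(3 + 7*0)) = -11*0*(3 + 0)/21 = -11*0*3/21 = -11*0 = 0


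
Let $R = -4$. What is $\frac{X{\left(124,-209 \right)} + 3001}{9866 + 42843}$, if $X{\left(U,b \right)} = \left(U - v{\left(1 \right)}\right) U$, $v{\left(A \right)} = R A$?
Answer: $\frac{18873}{52709} \approx 0.35806$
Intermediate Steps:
$v{\left(A \right)} = - 4 A$
$X{\left(U,b \right)} = U \left(4 + U\right)$ ($X{\left(U,b \right)} = \left(U - \left(-4\right) 1\right) U = \left(U - -4\right) U = \left(U + 4\right) U = \left(4 + U\right) U = U \left(4 + U\right)$)
$\frac{X{\left(124,-209 \right)} + 3001}{9866 + 42843} = \frac{124 \left(4 + 124\right) + 3001}{9866 + 42843} = \frac{124 \cdot 128 + 3001}{52709} = \left(15872 + 3001\right) \frac{1}{52709} = 18873 \cdot \frac{1}{52709} = \frac{18873}{52709}$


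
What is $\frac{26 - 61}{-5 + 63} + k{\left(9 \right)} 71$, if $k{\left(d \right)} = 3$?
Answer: $\frac{12319}{58} \approx 212.4$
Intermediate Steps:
$\frac{26 - 61}{-5 + 63} + k{\left(9 \right)} 71 = \frac{26 - 61}{-5 + 63} + 3 \cdot 71 = - \frac{35}{58} + 213 = \frac{12319}{58}$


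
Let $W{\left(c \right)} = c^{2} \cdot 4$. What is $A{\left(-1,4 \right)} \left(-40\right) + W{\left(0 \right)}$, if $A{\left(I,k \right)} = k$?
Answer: $-160$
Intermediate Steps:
$W{\left(c \right)} = 4 c^{2}$
$A{\left(-1,4 \right)} \left(-40\right) + W{\left(0 \right)} = 4 \left(-40\right) + 4 \cdot 0^{2} = -160 + 4 \cdot 0 = -160 + 0 = -160$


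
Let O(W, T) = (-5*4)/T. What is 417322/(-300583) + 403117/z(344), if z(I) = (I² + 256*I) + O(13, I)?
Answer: 231769210612/410420536945 ≈ 0.56471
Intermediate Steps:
O(W, T) = -20/T
z(I) = I² - 20/I + 256*I (z(I) = (I² + 256*I) - 20/I = I² - 20/I + 256*I)
417322/(-300583) + 403117/z(344) = 417322/(-300583) + 403117/(((-20 + 344²*(256 + 344))/344)) = 417322*(-1/300583) + 403117/(((-20 + 118336*600)/344)) = -417322/300583 + 403117/(((-20 + 71001600)/344)) = -417322/300583 + 403117/(((1/344)*71001580)) = -417322/300583 + 403117/(17750395/86) = -417322/300583 + 403117*(86/17750395) = -417322/300583 + 2666774/1365415 = 231769210612/410420536945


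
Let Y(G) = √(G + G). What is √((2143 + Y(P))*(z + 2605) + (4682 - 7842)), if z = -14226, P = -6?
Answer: √(-24906963 - 23242*I*√3) ≈ 4.03 - 4990.7*I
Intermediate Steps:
Y(G) = √2*√G (Y(G) = √(2*G) = √2*√G)
√((2143 + Y(P))*(z + 2605) + (4682 - 7842)) = √((2143 + √2*√(-6))*(-14226 + 2605) + (4682 - 7842)) = √((2143 + √2*(I*√6))*(-11621) - 3160) = √((2143 + 2*I*√3)*(-11621) - 3160) = √((-24903803 - 23242*I*√3) - 3160) = √(-24906963 - 23242*I*√3)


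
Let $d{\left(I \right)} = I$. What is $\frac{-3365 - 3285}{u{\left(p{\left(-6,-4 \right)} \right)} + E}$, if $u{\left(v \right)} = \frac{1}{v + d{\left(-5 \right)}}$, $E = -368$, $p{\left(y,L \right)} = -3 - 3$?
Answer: $\frac{73150}{4049} \approx 18.066$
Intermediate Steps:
$p{\left(y,L \right)} = -6$ ($p{\left(y,L \right)} = -3 - 3 = -6$)
$u{\left(v \right)} = \frac{1}{-5 + v}$ ($u{\left(v \right)} = \frac{1}{v - 5} = \frac{1}{-5 + v}$)
$\frac{-3365 - 3285}{u{\left(p{\left(-6,-4 \right)} \right)} + E} = \frac{-3365 - 3285}{\frac{1}{-5 - 6} - 368} = - \frac{6650}{\frac{1}{-11} - 368} = - \frac{6650}{- \frac{1}{11} - 368} = - \frac{6650}{- \frac{4049}{11}} = \left(-6650\right) \left(- \frac{11}{4049}\right) = \frac{73150}{4049}$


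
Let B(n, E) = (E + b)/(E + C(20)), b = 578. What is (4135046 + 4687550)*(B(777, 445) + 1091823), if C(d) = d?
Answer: 48163663211096/5 ≈ 9.6327e+12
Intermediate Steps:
B(n, E) = (578 + E)/(20 + E) (B(n, E) = (E + 578)/(E + 20) = (578 + E)/(20 + E))
(4135046 + 4687550)*(B(777, 445) + 1091823) = (4135046 + 4687550)*((578 + 445)/(20 + 445) + 1091823) = 8822596*(1023/465 + 1091823) = 8822596*((1/465)*1023 + 1091823) = 8822596*(11/5 + 1091823) = 8822596*(5459126/5) = 48163663211096/5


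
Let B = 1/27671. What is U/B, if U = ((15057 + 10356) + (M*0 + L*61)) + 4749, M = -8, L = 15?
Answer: 859931667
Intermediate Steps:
B = 1/27671 ≈ 3.6139e-5
U = 31077 (U = ((15057 + 10356) + (-8*0 + 15*61)) + 4749 = (25413 + (0 + 915)) + 4749 = (25413 + 915) + 4749 = 26328 + 4749 = 31077)
U/B = 31077/(1/27671) = 31077*27671 = 859931667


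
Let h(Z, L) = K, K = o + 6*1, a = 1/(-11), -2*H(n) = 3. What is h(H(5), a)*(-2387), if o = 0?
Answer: -14322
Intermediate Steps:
H(n) = -3/2 (H(n) = -½*3 = -3/2)
a = -1/11 ≈ -0.090909
K = 6 (K = 0 + 6*1 = 0 + 6 = 6)
h(Z, L) = 6
h(H(5), a)*(-2387) = 6*(-2387) = -14322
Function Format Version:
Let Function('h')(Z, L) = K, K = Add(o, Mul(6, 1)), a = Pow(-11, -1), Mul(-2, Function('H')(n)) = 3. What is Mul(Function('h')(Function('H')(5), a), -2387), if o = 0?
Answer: -14322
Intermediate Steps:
Function('H')(n) = Rational(-3, 2) (Function('H')(n) = Mul(Rational(-1, 2), 3) = Rational(-3, 2))
a = Rational(-1, 11) ≈ -0.090909
K = 6 (K = Add(0, Mul(6, 1)) = Add(0, 6) = 6)
Function('h')(Z, L) = 6
Mul(Function('h')(Function('H')(5), a), -2387) = Mul(6, -2387) = -14322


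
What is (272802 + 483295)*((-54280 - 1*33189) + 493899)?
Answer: 307300503710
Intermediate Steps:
(272802 + 483295)*((-54280 - 1*33189) + 493899) = 756097*((-54280 - 33189) + 493899) = 756097*(-87469 + 493899) = 756097*406430 = 307300503710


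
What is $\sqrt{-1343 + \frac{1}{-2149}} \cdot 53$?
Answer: $\frac{106 i \sqrt{1550561523}}{2149} \approx 1942.3 i$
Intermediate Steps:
$\sqrt{-1343 + \frac{1}{-2149}} \cdot 53 = \sqrt{-1343 - \frac{1}{2149}} \cdot 53 = \sqrt{- \frac{2886108}{2149}} \cdot 53 = \frac{2 i \sqrt{1550561523}}{2149} \cdot 53 = \frac{106 i \sqrt{1550561523}}{2149}$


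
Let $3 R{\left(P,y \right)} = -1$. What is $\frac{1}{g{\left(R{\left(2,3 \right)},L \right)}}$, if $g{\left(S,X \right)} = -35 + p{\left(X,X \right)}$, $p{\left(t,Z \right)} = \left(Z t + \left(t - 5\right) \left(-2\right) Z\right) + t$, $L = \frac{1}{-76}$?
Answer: $- \frac{5776}{202997} \approx -0.028454$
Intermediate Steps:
$R{\left(P,y \right)} = - \frac{1}{3}$ ($R{\left(P,y \right)} = \frac{1}{3} \left(-1\right) = - \frac{1}{3}$)
$L = - \frac{1}{76} \approx -0.013158$
$p{\left(t,Z \right)} = t + Z t + Z \left(10 - 2 t\right)$ ($p{\left(t,Z \right)} = \left(Z t + \left(-5 + t\right) \left(-2\right) Z\right) + t = \left(Z t + \left(10 - 2 t\right) Z\right) + t = \left(Z t + Z \left(10 - 2 t\right)\right) + t = t + Z t + Z \left(10 - 2 t\right)$)
$g{\left(S,X \right)} = -35 - X^{2} + 11 X$ ($g{\left(S,X \right)} = -35 + \left(X + 10 X - X X\right) = -35 + \left(X + 10 X - X^{2}\right) = -35 - \left(X^{2} - 11 X\right) = -35 - X^{2} + 11 X$)
$\frac{1}{g{\left(R{\left(2,3 \right)},L \right)}} = \frac{1}{-35 - \left(- \frac{1}{76}\right)^{2} + 11 \left(- \frac{1}{76}\right)} = \frac{1}{-35 - \frac{1}{5776} - \frac{11}{76}} = \frac{1}{- \frac{202997}{5776}} = - \frac{5776}{202997}$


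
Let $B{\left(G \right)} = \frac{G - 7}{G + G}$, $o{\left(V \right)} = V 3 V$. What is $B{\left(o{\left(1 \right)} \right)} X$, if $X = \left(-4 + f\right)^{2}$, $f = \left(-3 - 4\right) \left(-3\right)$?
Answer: $- \frac{578}{3} \approx -192.67$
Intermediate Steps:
$o{\left(V \right)} = 3 V^{2}$ ($o{\left(V \right)} = 3 V V = 3 V^{2}$)
$B{\left(G \right)} = \frac{-7 + G}{2 G}$
$f = 21$ ($f = \left(-7\right) \left(-3\right) = 21$)
$X = 289$ ($X = \left(-4 + 21\right)^{2} = 17^{2} = 289$)
$B{\left(o{\left(1 \right)} \right)} X = \frac{-7 + 3 \cdot 1^{2}}{2 \cdot 3 \cdot 1^{2}} \cdot 289 = \frac{-7 + 3 \cdot 1}{2 \cdot 3 \cdot 1} \cdot 289 = \frac{-7 + 3}{2 \cdot 3} \cdot 289 = \frac{1}{2} \cdot \frac{1}{3} \left(-4\right) 289 = \left(- \frac{2}{3}\right) 289 = - \frac{578}{3}$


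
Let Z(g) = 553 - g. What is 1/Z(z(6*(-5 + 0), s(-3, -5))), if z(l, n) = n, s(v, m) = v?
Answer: 1/556 ≈ 0.0017986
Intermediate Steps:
1/Z(z(6*(-5 + 0), s(-3, -5))) = 1/(553 - 1*(-3)) = 1/(553 + 3) = 1/556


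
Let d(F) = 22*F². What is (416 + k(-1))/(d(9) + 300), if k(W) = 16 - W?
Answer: 433/2082 ≈ 0.20797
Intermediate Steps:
(416 + k(-1))/(d(9) + 300) = (416 + (16 - 1*(-1)))/(22*9² + 300) = (416 + (16 + 1))/(22*81 + 300) = (416 + 17)/(1782 + 300) = 433/2082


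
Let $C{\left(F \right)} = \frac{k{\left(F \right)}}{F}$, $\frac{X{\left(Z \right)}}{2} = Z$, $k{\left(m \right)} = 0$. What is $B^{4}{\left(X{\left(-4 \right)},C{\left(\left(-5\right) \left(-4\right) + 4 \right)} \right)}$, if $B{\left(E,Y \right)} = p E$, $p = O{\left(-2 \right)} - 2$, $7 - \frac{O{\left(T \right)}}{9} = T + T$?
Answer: $362615934976$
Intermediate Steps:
$O{\left(T \right)} = 63 - 18 T$ ($O{\left(T \right)} = 63 - 9 \left(T + T\right) = 63 - 9 \cdot 2 T = 63 - 18 T$)
$X{\left(Z \right)} = 2 Z$
$p = 97$ ($p = \left(63 - -36\right) - 2 = \left(63 + 36\right) - 2 = 99 - 2 = 97$)
$C{\left(F \right)} = 0$ ($C{\left(F \right)} = \frac{0}{F} = 0$)
$B{\left(E,Y \right)} = 97 E$
$B^{4}{\left(X{\left(-4 \right)},C{\left(\left(-5\right) \left(-4\right) + 4 \right)} \right)} = \left(97 \cdot 2 \left(-4\right)\right)^{4} = \left(97 \left(-8\right)\right)^{4} = \left(-776\right)^{4} = 362615934976$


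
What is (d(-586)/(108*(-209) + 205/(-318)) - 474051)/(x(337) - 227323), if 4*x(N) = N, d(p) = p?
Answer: 1512349231468/724952310495 ≈ 2.0861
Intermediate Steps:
x(N) = N/4
(d(-586)/(108*(-209) + 205/(-318)) - 474051)/(x(337) - 227323) = (-586/(108*(-209) + 205/(-318)) - 474051)/((1/4)*337 - 227323) = (-586/(-22572 + 205*(-1/318)) - 474051)/(337/4 - 227323) = (-586/(-22572 - 205/318) - 474051)/(-908955/4) = (-586/(-7178101/318) - 474051)*(-4/908955) = (-586*(-318/7178101) - 474051)*(-4/908955) = (186348/7178101 - 474051)*(-4/908955) = -3402785770803/7178101*(-4/908955) = 1512349231468/724952310495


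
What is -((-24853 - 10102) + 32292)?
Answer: 2663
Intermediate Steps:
-((-24853 - 10102) + 32292) = -(-34955 + 32292) = -1*(-2663) = 2663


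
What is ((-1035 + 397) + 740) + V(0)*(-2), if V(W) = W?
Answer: 102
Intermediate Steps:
((-1035 + 397) + 740) + V(0)*(-2) = ((-1035 + 397) + 740) + 0*(-2) = (-638 + 740) + 0 = 102 + 0 = 102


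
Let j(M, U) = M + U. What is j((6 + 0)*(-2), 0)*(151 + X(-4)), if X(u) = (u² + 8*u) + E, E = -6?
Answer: -1548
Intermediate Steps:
X(u) = -6 + u² + 8*u (X(u) = (u² + 8*u) - 6 = -6 + u² + 8*u)
j((6 + 0)*(-2), 0)*(151 + X(-4)) = ((6 + 0)*(-2) + 0)*(151 + (-6 + (-4)² + 8*(-4))) = (6*(-2) + 0)*(151 + (-6 + 16 - 32)) = (-12 + 0)*(151 - 22) = -12*129 = -1548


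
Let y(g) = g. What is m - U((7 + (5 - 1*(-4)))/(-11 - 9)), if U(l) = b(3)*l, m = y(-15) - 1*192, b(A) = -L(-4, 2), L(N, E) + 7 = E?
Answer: -203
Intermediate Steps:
L(N, E) = -7 + E
b(A) = 5 (b(A) = -(-7 + 2) = -1*(-5) = 5)
m = -207 (m = -15 - 1*192 = -15 - 192 = -207)
U(l) = 5*l
m - U((7 + (5 - 1*(-4)))/(-11 - 9)) = -207 - 5*(7 + (5 - 1*(-4)))/(-11 - 9) = -207 - 5*(7 + (5 + 4))/(-20) = -207 - 5*(7 + 9)*(-1/20) = -207 - 5*16*(-1/20) = -207 - 5*(-4)/5 = -207 - 1*(-4) = -207 + 4 = -203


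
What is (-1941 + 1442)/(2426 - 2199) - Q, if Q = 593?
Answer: -135110/227 ≈ -595.20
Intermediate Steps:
(-1941 + 1442)/(2426 - 2199) - Q = (-1941 + 1442)/(2426 - 2199) - 1*593 = -499/227 - 593 = -135110/227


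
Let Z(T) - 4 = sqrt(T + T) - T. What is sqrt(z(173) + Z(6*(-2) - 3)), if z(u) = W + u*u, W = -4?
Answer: sqrt(29944 + I*sqrt(30)) ≈ 173.04 + 0.016*I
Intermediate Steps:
z(u) = -4 + u**2 (z(u) = -4 + u*u = -4 + u**2)
Z(T) = 4 - T + sqrt(2)*sqrt(T) (Z(T) = 4 + (sqrt(T + T) - T) = 4 + (sqrt(2*T) - T) = 4 + (sqrt(2)*sqrt(T) - T) = 4 + (-T + sqrt(2)*sqrt(T)) = 4 - T + sqrt(2)*sqrt(T))
sqrt(z(173) + Z(6*(-2) - 3)) = sqrt((-4 + 173**2) + (4 - (6*(-2) - 3) + sqrt(2)*sqrt(6*(-2) - 3))) = sqrt((-4 + 29929) + (4 - (-12 - 3) + sqrt(2)*sqrt(-12 - 3))) = sqrt(29925 + (4 - 1*(-15) + sqrt(2)*sqrt(-15))) = sqrt(29925 + (4 + 15 + sqrt(2)*(I*sqrt(15)))) = sqrt(29925 + (4 + 15 + I*sqrt(30))) = sqrt(29925 + (19 + I*sqrt(30))) = sqrt(29944 + I*sqrt(30))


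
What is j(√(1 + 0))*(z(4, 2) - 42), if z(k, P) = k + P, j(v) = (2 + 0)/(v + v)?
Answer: -36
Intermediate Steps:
j(v) = 1/v (j(v) = 2/((2*v)) = 2*(1/(2*v)) = 1/v)
z(k, P) = P + k
j(√(1 + 0))*(z(4, 2) - 42) = ((2 + 4) - 42)/(√(1 + 0)) = (6 - 42)/(√1) = -36/1 = 1*(-36) = -36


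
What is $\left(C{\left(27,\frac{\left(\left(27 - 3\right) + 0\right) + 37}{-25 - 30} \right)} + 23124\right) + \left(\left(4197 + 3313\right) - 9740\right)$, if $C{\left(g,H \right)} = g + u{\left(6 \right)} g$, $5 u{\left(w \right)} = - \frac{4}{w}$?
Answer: $\frac{104587}{5} \approx 20917.0$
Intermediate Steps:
$u{\left(w \right)} = - \frac{4}{5 w}$ ($u{\left(w \right)} = \frac{\left(-4\right) \frac{1}{w}}{5} = - \frac{4}{5 w}$)
$C{\left(g,H \right)} = \frac{13 g}{15}$ ($C{\left(g,H \right)} = g + - \frac{4}{5 \cdot 6} g = g + \left(- \frac{4}{5}\right) \frac{1}{6} g = g - \frac{2 g}{15} = \frac{13 g}{15}$)
$\left(C{\left(27,\frac{\left(\left(27 - 3\right) + 0\right) + 37}{-25 - 30} \right)} + 23124\right) + \left(\left(4197 + 3313\right) - 9740\right) = \left(\frac{13}{15} \cdot 27 + 23124\right) + \left(\left(4197 + 3313\right) - 9740\right) = \left(\frac{117}{5} + 23124\right) + \left(7510 - 9740\right) = \frac{115737}{5} - 2230 = \frac{104587}{5}$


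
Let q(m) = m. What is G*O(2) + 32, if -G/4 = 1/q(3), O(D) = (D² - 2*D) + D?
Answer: 88/3 ≈ 29.333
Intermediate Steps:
O(D) = D² - D
G = -4/3 ≈ -1.3333
G*O(2) + 32 = -8*(-1 + 2)/3 + 32 = -8/3 + 32 = 88/3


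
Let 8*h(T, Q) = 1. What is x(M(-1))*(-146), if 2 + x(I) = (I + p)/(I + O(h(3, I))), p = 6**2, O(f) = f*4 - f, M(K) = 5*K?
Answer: 47012/37 ≈ 1270.6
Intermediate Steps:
h(T, Q) = 1/8 (h(T, Q) = (1/8)*1 = 1/8)
O(f) = 3*f (O(f) = 4*f - f = 3*f)
p = 36
x(I) = -2 + (36 + I)/(3/8 + I) (x(I) = -2 + (I + 36)/(I + 3*(1/8)) = -2 + (36 + I)/(I + 3/8) = -2 + (36 + I)/(3/8 + I))
x(M(-1))*(-146) = (2*(141 - 20*(-1))/(3 + 8*(5*(-1))))*(-146) = (2*(141 - 4*(-5))/(3 + 8*(-5)))*(-146) = (2*(141 + 20)/(3 - 40))*(-146) = (2*161/(-37))*(-146) = (2*(-1/37)*161)*(-146) = -322/37*(-146) = 47012/37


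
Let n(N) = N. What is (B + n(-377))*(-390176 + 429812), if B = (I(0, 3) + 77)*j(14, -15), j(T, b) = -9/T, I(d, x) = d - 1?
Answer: -118154916/7 ≈ -1.6879e+7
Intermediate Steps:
I(d, x) = -1 + d
B = -342/7 (B = ((-1 + 0) + 77)*(-9/14) = (-1 + 77)*(-9*1/14) = 76*(-9/14) = -342/7 ≈ -48.857)
(B + n(-377))*(-390176 + 429812) = (-342/7 - 377)*(-390176 + 429812) = -2981/7*39636 = -118154916/7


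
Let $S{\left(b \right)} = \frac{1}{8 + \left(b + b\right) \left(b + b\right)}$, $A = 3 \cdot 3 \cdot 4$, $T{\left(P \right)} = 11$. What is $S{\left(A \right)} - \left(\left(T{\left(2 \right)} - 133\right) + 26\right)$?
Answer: $\frac{498433}{5192} \approx 96.0$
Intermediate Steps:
$A = 36$ ($A = 9 \cdot 4 = 36$)
$S{\left(b \right)} = \frac{1}{8 + 4 b^{2}}$ ($S{\left(b \right)} = \frac{1}{8 + 2 b 2 b} = \frac{1}{8 + 4 b^{2}}$)
$S{\left(A \right)} - \left(\left(T{\left(2 \right)} - 133\right) + 26\right) = \frac{1}{4 \left(2 + 36^{2}\right)} - \left(\left(11 - 133\right) + 26\right) = \frac{1}{4 \left(2 + 1296\right)} - \left(-122 + 26\right) = \frac{1}{4 \cdot 1298} - -96 = \frac{1}{4} \cdot \frac{1}{1298} + 96 = \frac{1}{5192} + 96 = \frac{498433}{5192}$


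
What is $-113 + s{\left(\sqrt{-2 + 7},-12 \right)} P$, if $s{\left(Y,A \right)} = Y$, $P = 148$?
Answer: $-113 + 148 \sqrt{5} \approx 217.94$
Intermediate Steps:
$-113 + s{\left(\sqrt{-2 + 7},-12 \right)} P = -113 + \sqrt{-2 + 7} \cdot 148 = -113 + \sqrt{5} \cdot 148 = -113 + 148 \sqrt{5}$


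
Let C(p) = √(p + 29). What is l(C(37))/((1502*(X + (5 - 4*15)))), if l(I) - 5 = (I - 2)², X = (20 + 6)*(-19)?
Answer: -25/274866 + 2*√66/412299 ≈ -5.1545e-5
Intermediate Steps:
C(p) = √(29 + p)
X = -494 (X = 26*(-19) = -494)
l(I) = 5 + (-2 + I)² (l(I) = 5 + (I - 2)² = 5 + (-2 + I)²)
l(C(37))/((1502*(X + (5 - 4*15)))) = (5 + (-2 + √(29 + 37))²)/((1502*(-494 + (5 - 4*15)))) = (5 + (-2 + √66)²)/((1502*(-494 + (5 - 60)))) = (5 + (-2 + √66)²)/((1502*(-494 - 55))) = (5 + (-2 + √66)²)/((1502*(-549))) = (5 + (-2 + √66)²)/(-824598) = (5 + (-2 + √66)²)*(-1/824598) = -5/824598 - (-2 + √66)²/824598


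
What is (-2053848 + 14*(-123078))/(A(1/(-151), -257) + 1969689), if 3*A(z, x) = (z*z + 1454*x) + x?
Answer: -258354026820/126206544733 ≈ -2.0471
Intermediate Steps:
A(z, x) = 485*x + z**2/3 (A(z, x) = ((z*z + 1454*x) + x)/3 = ((z**2 + 1454*x) + x)/3 = (z**2 + 1455*x)/3 = 485*x + z**2/3)
(-2053848 + 14*(-123078))/(A(1/(-151), -257) + 1969689) = (-2053848 + 14*(-123078))/((485*(-257) + (1/(-151))**2/3) + 1969689) = (-2053848 - 1723092)/((-124645 + (-1/151)**2/3) + 1969689) = -3776940/((-124645 + (1/3)*(1/22801)) + 1969689) = -3776940/((-124645 + 1/68403) + 1969689) = -3776940/(-8526091934/68403 + 1969689) = -3776940/126206544733/68403 = -3776940*68403/126206544733 = -258354026820/126206544733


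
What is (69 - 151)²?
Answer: 6724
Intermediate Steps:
(69 - 151)² = (-82)² = 6724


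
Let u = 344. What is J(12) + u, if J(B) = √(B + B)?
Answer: 344 + 2*√6 ≈ 348.90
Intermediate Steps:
J(B) = √2*√B (J(B) = √(2*B) = √2*√B)
J(12) + u = √2*√12 + 344 = √2*(2*√3) + 344 = 2*√6 + 344 = 344 + 2*√6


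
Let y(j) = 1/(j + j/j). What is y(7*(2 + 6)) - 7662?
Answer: -436733/57 ≈ -7662.0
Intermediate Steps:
y(j) = 1/(1 + j) (y(j) = 1/(j + 1) = 1/(1 + j))
y(7*(2 + 6)) - 7662 = 1/(1 + 7*(2 + 6)) - 7662 = 1/(1 + 7*8) - 7662 = 1/(1 + 56) - 7662 = 1/57 - 7662 = -436733/57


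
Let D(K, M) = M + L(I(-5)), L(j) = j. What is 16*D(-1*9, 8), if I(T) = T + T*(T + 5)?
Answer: 48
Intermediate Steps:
I(T) = T + T*(5 + T)
D(K, M) = -5 + M (D(K, M) = M - 5*(6 - 5) = M - 5*1 = M - 5 = -5 + M)
16*D(-1*9, 8) = 16*(-5 + 8) = 16*3 = 48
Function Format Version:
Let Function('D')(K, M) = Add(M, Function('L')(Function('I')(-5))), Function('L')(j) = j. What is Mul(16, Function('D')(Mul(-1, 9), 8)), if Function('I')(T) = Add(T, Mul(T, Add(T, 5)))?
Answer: 48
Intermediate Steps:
Function('I')(T) = Add(T, Mul(T, Add(5, T)))
Function('D')(K, M) = Add(-5, M) (Function('D')(K, M) = Add(M, Mul(-5, Add(6, -5))) = Add(M, Mul(-5, 1)) = Add(M, -5) = Add(-5, M))
Mul(16, Function('D')(Mul(-1, 9), 8)) = Mul(16, Add(-5, 8)) = Mul(16, 3) = 48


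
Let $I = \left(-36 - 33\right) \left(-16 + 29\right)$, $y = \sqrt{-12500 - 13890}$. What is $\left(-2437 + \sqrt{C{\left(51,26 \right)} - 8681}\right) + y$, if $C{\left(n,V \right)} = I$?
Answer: $-2437 + i \sqrt{9578} + i \sqrt{26390} \approx -2437.0 + 260.32 i$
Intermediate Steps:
$y = i \sqrt{26390}$ ($y = \sqrt{-26390} = i \sqrt{26390} \approx 162.45 i$)
$I = -897$ ($I = \left(-69\right) 13 = -897$)
$C{\left(n,V \right)} = -897$
$\left(-2437 + \sqrt{C{\left(51,26 \right)} - 8681}\right) + y = \left(-2437 + \sqrt{-897 - 8681}\right) + i \sqrt{26390} = \left(-2437 + \sqrt{-9578}\right) + i \sqrt{26390} = \left(-2437 + i \sqrt{9578}\right) + i \sqrt{26390} = -2437 + i \sqrt{9578} + i \sqrt{26390}$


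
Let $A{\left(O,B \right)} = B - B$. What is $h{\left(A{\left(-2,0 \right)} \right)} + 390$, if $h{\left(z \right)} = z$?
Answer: $390$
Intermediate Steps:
$A{\left(O,B \right)} = 0$
$h{\left(A{\left(-2,0 \right)} \right)} + 390 = 0 + 390 = 390$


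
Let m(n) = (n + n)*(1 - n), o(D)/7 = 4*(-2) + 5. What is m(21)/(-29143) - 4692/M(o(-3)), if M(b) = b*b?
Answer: -45456172/4284021 ≈ -10.611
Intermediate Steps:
o(D) = -21 (o(D) = 7*(4*(-2) + 5) = 7*(-8 + 5) = 7*(-3) = -21)
M(b) = b²
m(n) = 2*n*(1 - n) (m(n) = (2*n)*(1 - n) = 2*n*(1 - n))
m(21)/(-29143) - 4692/M(o(-3)) = (2*21*(1 - 1*21))/(-29143) - 4692/((-21)²) = (2*21*(1 - 21))*(-1/29143) - 4692/441 = (2*21*(-20))*(-1/29143) - 4692*1/441 = -840*(-1/29143) - 1564/147 = 840/29143 - 1564/147 = -45456172/4284021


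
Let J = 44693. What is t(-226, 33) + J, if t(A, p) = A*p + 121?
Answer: 37356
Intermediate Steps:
t(A, p) = 121 + A*p
t(-226, 33) + J = (121 - 226*33) + 44693 = (121 - 7458) + 44693 = -7337 + 44693 = 37356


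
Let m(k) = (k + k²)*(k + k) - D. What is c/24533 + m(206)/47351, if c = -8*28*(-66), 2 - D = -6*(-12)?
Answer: 431709863126/1161662083 ≈ 371.63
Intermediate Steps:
D = -70 (D = 2 - (-6)*(-12) = 2 - 1*72 = 2 - 72 = -70)
c = 14784 (c = -224*(-66) = 14784)
m(k) = 70 + 2*k*(k + k²) (m(k) = (k + k²)*(k + k) - 1*(-70) = (k + k²)*(2*k) + 70 = 2*k*(k + k²) + 70 = 70 + 2*k*(k + k²))
c/24533 + m(206)/47351 = 14784/24533 + (70 + 2*206² + 2*206³)/47351 = 14784*(1/24533) + (70 + 2*42436 + 2*8741816)*(1/47351) = 14784/24533 + (70 + 84872 + 17483632)*(1/47351) = 14784/24533 + 17568574*(1/47351) = 14784/24533 + 17568574/47351 = 431709863126/1161662083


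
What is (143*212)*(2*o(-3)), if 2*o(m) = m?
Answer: -90948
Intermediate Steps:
o(m) = m/2
(143*212)*(2*o(-3)) = (143*212)*(2*((½)*(-3))) = 30316*(2*(-3/2)) = 30316*(-3) = -90948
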